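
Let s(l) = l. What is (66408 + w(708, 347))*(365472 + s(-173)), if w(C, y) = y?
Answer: 24385534745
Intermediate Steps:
(66408 + w(708, 347))*(365472 + s(-173)) = (66408 + 347)*(365472 - 173) = 66755*365299 = 24385534745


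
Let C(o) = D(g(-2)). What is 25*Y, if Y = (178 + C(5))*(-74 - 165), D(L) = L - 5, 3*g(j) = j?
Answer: -3089075/3 ≈ -1.0297e+6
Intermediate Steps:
g(j) = j/3
D(L) = -5 + L
C(o) = -17/3 (C(o) = -5 + (1/3)*(-2) = -5 - 2/3 = -17/3)
Y = -123563/3 (Y = (178 - 17/3)*(-74 - 165) = (517/3)*(-239) = -123563/3 ≈ -41188.)
25*Y = 25*(-123563/3) = -3089075/3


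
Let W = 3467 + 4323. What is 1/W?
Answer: 1/7790 ≈ 0.00012837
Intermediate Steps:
W = 7790
1/W = 1/7790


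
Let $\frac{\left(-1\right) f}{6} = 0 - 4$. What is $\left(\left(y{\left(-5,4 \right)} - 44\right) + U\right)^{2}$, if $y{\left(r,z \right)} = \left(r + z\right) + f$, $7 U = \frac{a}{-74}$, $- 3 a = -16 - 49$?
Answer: $\frac{1069224601}{2414916} \approx 442.76$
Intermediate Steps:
$a = \frac{65}{3}$ ($a = - \frac{-16 - 49}{3} = \left(- \frac{1}{3}\right) \left(-65\right) = \frac{65}{3} \approx 21.667$)
$f = 24$ ($f = - 6 \left(0 - 4\right) = \left(-6\right) \left(-4\right) = 24$)
$U = - \frac{65}{1554}$ ($U = \frac{\frac{65}{3} \frac{1}{-74}}{7} = \frac{\frac{65}{3} \left(- \frac{1}{74}\right)}{7} = \frac{1}{7} \left(- \frac{65}{222}\right) = - \frac{65}{1554} \approx -0.041828$)
$y{\left(r,z \right)} = 24 + r + z$ ($y{\left(r,z \right)} = \left(r + z\right) + 24 = 24 + r + z$)
$\left(\left(y{\left(-5,4 \right)} - 44\right) + U\right)^{2} = \left(\left(\left(24 - 5 + 4\right) - 44\right) - \frac{65}{1554}\right)^{2} = \left(\left(23 - 44\right) - \frac{65}{1554}\right)^{2} = \left(-21 - \frac{65}{1554}\right)^{2} = \left(- \frac{32699}{1554}\right)^{2} = \frac{1069224601}{2414916}$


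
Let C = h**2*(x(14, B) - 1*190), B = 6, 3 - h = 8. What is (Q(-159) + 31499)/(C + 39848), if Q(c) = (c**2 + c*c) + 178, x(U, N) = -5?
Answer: 82239/34973 ≈ 2.3515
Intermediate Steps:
h = -5 (h = 3 - 1*8 = 3 - 8 = -5)
Q(c) = 178 + 2*c**2 (Q(c) = (c**2 + c**2) + 178 = 2*c**2 + 178 = 178 + 2*c**2)
C = -4875 (C = (-5)**2*(-5 - 1*190) = 25*(-5 - 190) = 25*(-195) = -4875)
(Q(-159) + 31499)/(C + 39848) = ((178 + 2*(-159)**2) + 31499)/(-4875 + 39848) = ((178 + 2*25281) + 31499)/34973 = ((178 + 50562) + 31499)*(1/34973) = (50740 + 31499)*(1/34973) = 82239*(1/34973) = 82239/34973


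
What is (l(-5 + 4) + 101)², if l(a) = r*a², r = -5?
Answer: 9216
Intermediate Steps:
l(a) = -5*a²
(l(-5 + 4) + 101)² = (-5*(-5 + 4)² + 101)² = (-5*(-1)² + 101)² = (-5*1 + 101)² = (-5 + 101)² = 96² = 9216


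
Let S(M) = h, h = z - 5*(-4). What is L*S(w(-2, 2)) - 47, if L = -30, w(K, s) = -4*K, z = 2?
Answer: -707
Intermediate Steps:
h = 22 (h = 2 - 5*(-4) = 2 + 20 = 22)
S(M) = 22
L*S(w(-2, 2)) - 47 = -30*22 - 47 = -660 - 47 = -707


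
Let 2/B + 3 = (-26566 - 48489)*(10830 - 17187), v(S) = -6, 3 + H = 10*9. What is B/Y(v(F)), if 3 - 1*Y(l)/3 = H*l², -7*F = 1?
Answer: -1/2239384460292 ≈ -4.4655e-13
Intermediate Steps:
F = -⅐ (F = -⅐*1 = -⅐ ≈ -0.14286)
H = 87 (H = -3 + 10*9 = -3 + 90 = 87)
Y(l) = 9 - 261*l²
B = 1/238562316 (B = 2/(-3 + (-26566 - 48489)*(10830 - 17187)) = 2/(-3 - 75055*(-6357)) = 2/(-3 + 477124635) = 2/477124632 = 2*(1/477124632) = 1/238562316 ≈ 4.1918e-9)
B/Y(v(F)) = 1/(238562316*(9 - 261*(-6)²)) = 1/(238562316*(9 - 261*36)) = 1/(238562316*(9 - 9396)) = (1/238562316)/(-9387) = (1/238562316)*(-1/9387) = -1/2239384460292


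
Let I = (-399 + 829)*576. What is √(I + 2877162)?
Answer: √3124842 ≈ 1767.7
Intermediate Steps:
I = 247680 (I = 430*576 = 247680)
√(I + 2877162) = √(247680 + 2877162) = √3124842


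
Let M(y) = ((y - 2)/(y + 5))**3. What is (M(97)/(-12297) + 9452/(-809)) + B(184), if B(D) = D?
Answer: 1819176168857129/10557186893784 ≈ 172.32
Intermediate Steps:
M(y) = (-2 + y)**3/(5 + y)**3 (M(y) = ((-2 + y)/(5 + y))**3 = (-2 + y)**3/(5 + y)**3)
(M(97)/(-12297) + 9452/(-809)) + B(184) = (((-2 + 97)**3/(5 + 97)**3)/(-12297) + 9452/(-809)) + 184 = ((95**3/102**3)*(-1/12297) + 9452*(-1/809)) + 184 = ((857375*(1/1061208))*(-1/12297) - 9452/809) + 184 = ((857375/1061208)*(-1/12297) - 9452/809) + 184 = (-857375/13049674776 - 9452/809) + 184 = -123346219599127/10557186893784 + 184 = 1819176168857129/10557186893784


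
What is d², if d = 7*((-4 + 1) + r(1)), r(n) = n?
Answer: 196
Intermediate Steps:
d = -14 (d = 7*((-4 + 1) + 1) = 7*(-3 + 1) = 7*(-2) = -14)
d² = (-14)² = 196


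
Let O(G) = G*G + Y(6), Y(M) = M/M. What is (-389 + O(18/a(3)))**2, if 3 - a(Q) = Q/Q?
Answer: 94249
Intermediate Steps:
a(Q) = 2 (a(Q) = 3 - Q/Q = 3 - 1*1 = 3 - 1 = 2)
Y(M) = 1
O(G) = 1 + G**2 (O(G) = G*G + 1 = G**2 + 1 = 1 + G**2)
(-389 + O(18/a(3)))**2 = (-389 + (1 + (18/2)**2))**2 = (-389 + (1 + (18*(1/2))**2))**2 = (-389 + (1 + 9**2))**2 = (-389 + (1 + 81))**2 = (-389 + 82)**2 = (-307)**2 = 94249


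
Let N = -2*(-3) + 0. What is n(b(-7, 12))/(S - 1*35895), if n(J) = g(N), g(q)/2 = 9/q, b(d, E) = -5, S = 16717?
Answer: -3/19178 ≈ -0.00015643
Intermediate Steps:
N = 6 (N = 6 + 0 = 6)
g(q) = 18/q (g(q) = 2*(9/q) = 18/q)
n(J) = 3 (n(J) = 18/6 = 18*(1/6) = 3)
n(b(-7, 12))/(S - 1*35895) = 3/(16717 - 1*35895) = 3/(16717 - 35895) = 3/(-19178) = 3*(-1/19178) = -3/19178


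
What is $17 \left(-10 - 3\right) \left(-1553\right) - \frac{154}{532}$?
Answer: $\frac{13042083}{38} \approx 3.4321 \cdot 10^{5}$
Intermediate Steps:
$17 \left(-10 - 3\right) \left(-1553\right) - \frac{154}{532} = 17 \left(-13\right) \left(-1553\right) - \frac{11}{38} = \left(-221\right) \left(-1553\right) - \frac{11}{38} = 343213 - \frac{11}{38} = \frac{13042083}{38}$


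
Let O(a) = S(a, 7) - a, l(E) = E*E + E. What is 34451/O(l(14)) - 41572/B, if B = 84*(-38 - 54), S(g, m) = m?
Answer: -1315297/8004 ≈ -164.33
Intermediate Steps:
l(E) = E + E² (l(E) = E² + E = E + E²)
B = -7728 (B = 84*(-92) = -7728)
O(a) = 7 - a
34451/O(l(14)) - 41572/B = 34451/(7 - 14*(1 + 14)) - 41572/(-7728) = 34451/(7 - 14*15) - 41572*(-1/7728) = 34451/(7 - 1*210) + 10393/1932 = 34451/(7 - 210) + 10393/1932 = 34451/(-203) + 10393/1932 = 34451*(-1/203) + 10393/1932 = -34451/203 + 10393/1932 = -1315297/8004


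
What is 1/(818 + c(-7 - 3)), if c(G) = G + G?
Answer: 1/798 ≈ 0.0012531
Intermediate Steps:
c(G) = 2*G
1/(818 + c(-7 - 3)) = 1/(818 + 2*(-7 - 3)) = 1/(818 + 2*(-10)) = 1/(818 - 20) = 1/798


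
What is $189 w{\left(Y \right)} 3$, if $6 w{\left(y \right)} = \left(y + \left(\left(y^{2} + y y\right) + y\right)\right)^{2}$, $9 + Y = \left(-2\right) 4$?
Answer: $27965952$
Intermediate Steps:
$Y = -17$ ($Y = -9 - 8 = -17$)
$w{\left(y \right)} = \frac{\left(2 y + 2 y^{2}\right)^{2}}{6}$ ($w{\left(y \right)} = \frac{\left(y + \left(\left(y^{2} + y y\right) + y\right)\right)^{2}}{6} = \frac{\left(y + \left(\left(y^{2} + y^{2}\right) + y\right)\right)^{2}}{6} = \frac{\left(y + \left(2 y^{2} + y\right)\right)^{2}}{6} = \frac{\left(y + \left(y + 2 y^{2}\right)\right)^{2}}{6} = \frac{\left(2 y + 2 y^{2}\right)^{2}}{6}$)
$189 w{\left(Y \right)} 3 = 189 \frac{2 \left(-17\right)^{2} \left(1 - 17\right)^{2}}{3} \cdot 3 = 189 \cdot \frac{2}{3} \cdot 289 \left(-16\right)^{2} \cdot 3 = 189 \cdot \frac{2}{3} \cdot 289 \cdot 256 \cdot 3 = 189 \cdot \frac{147968}{3} \cdot 3 = 189 \cdot 147968 = 27965952$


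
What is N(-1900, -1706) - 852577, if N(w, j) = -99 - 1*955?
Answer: -853631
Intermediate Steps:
N(w, j) = -1054 (N(w, j) = -99 - 955 = -1054)
N(-1900, -1706) - 852577 = -1054 - 852577 = -853631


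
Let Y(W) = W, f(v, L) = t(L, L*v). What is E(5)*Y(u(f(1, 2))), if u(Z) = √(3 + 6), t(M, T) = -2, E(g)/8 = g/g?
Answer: 24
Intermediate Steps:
E(g) = 8 (E(g) = 8*(g/g) = 8*1 = 8)
f(v, L) = -2
u(Z) = 3 (u(Z) = √9 = 3)
E(5)*Y(u(f(1, 2))) = 8*3 = 24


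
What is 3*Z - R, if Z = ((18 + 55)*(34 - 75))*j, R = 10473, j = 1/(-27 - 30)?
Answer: -195994/19 ≈ -10315.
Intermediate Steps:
j = -1/57 (j = 1/(-57) = -1/57 ≈ -0.017544)
Z = 2993/57 (Z = ((18 + 55)*(34 - 75))*(-1/57) = (73*(-41))*(-1/57) = -2993*(-1/57) = 2993/57 ≈ 52.509)
3*Z - R = 3*(2993/57) - 1*10473 = 2993/19 - 10473 = -195994/19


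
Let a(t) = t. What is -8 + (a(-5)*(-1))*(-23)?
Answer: -123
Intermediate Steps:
-8 + (a(-5)*(-1))*(-23) = -8 - 5*(-1)*(-23) = -8 + 5*(-23) = -8 - 115 = -123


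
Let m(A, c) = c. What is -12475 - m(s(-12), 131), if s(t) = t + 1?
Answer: -12606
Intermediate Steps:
s(t) = 1 + t
-12475 - m(s(-12), 131) = -12475 - 1*131 = -12475 - 131 = -12606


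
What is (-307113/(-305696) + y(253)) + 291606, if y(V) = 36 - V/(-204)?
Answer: 4546878432467/15590496 ≈ 2.9164e+5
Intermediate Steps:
y(V) = 36 + V/204 (y(V) = 36 - V*(-1)/204 = 36 - (-1)*V/204 = 36 + V/204)
(-307113/(-305696) + y(253)) + 291606 = (-307113/(-305696) + (36 + (1/204)*253)) + 291606 = (-307113*(-1/305696) + (36 + 253/204)) + 291606 = (307113/305696 + 7597/204) + 291606 = 596255891/15590496 + 291606 = 4546878432467/15590496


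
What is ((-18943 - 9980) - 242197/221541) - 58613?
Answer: -19393055173/221541 ≈ -87537.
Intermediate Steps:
((-18943 - 9980) - 242197/221541) - 58613 = (-28923 - 242197*1/221541) - 58613 = (-28923 - 242197/221541) - 58613 = -6407872540/221541 - 58613 = -19393055173/221541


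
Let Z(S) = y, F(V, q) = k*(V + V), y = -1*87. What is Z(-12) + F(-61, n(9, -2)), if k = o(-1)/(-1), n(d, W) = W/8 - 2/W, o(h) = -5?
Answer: -697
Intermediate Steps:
n(d, W) = -2/W + W/8 (n(d, W) = W*(⅛) - 2/W = W/8 - 2/W = -2/W + W/8)
k = 5 (k = -5/(-1) = -5*(-1) = 5)
y = -87
F(V, q) = 10*V (F(V, q) = 5*(V + V) = 5*(2*V) = 10*V)
Z(S) = -87
Z(-12) + F(-61, n(9, -2)) = -87 + 10*(-61) = -87 - 610 = -697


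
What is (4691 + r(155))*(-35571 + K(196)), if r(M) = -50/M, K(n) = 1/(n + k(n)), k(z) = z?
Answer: -9343716173/56 ≈ -1.6685e+8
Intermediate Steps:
K(n) = 1/(2*n) (K(n) = 1/(n + n) = 1/(2*n))
(4691 + r(155))*(-35571 + K(196)) = (4691 - 50/155)*(-35571 + (½)/196) = (4691 - 50*1/155)*(-35571 + (½)*(1/196)) = (4691 - 10/31)*(-35571 + 1/392) = (145411/31)*(-13943831/392) = -9343716173/56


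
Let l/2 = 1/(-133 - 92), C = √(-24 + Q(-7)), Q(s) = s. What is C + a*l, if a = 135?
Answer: -6/5 + I*√31 ≈ -1.2 + 5.5678*I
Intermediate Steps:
C = I*√31 (C = √(-24 - 7) = √(-31) = I*√31 ≈ 5.5678*I)
l = -2/225 (l = 2/(-133 - 92) = 2/(-225) = 2*(-1/225) = -2/225 ≈ -0.0088889)
C + a*l = I*√31 + 135*(-2/225) = I*√31 - 6/5 = -6/5 + I*√31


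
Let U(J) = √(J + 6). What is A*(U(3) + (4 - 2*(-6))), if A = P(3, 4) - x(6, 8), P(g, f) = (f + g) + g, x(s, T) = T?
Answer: 38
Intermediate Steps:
P(g, f) = f + 2*g
A = 2 (A = (4 + 2*3) - 1*8 = (4 + 6) - 8 = 10 - 8 = 2)
U(J) = √(6 + J)
A*(U(3) + (4 - 2*(-6))) = 2*(√(6 + 3) + (4 - 2*(-6))) = 2*(√9 + (4 + 12)) = 2*(3 + 16) = 2*19 = 38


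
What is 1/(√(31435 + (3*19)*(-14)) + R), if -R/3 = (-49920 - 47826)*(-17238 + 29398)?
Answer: 3565774080/12714744789599815763 - √30637/12714744789599815763 ≈ 2.8044e-10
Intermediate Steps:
R = 3565774080 (R = -3*(-49920 - 47826)*(-17238 + 29398) = -(-293238)*12160 = -3*(-1188591360) = 3565774080)
1/(√(31435 + (3*19)*(-14)) + R) = 1/(√(31435 + (3*19)*(-14)) + 3565774080) = 1/(√(31435 + 57*(-14)) + 3565774080) = 1/(√(31435 - 798) + 3565774080) = 1/(√30637 + 3565774080) = 1/(3565774080 + √30637)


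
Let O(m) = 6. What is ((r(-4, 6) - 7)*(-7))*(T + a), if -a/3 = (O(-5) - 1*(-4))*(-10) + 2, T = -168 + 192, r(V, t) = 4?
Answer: 6678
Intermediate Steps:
T = 24
a = 294 (a = -3*((6 - 1*(-4))*(-10) + 2) = -3*((6 + 4)*(-10) + 2) = -3*(10*(-10) + 2) = -3*(-100 + 2) = -3*(-98) = 294)
((r(-4, 6) - 7)*(-7))*(T + a) = ((4 - 7)*(-7))*(24 + 294) = -3*(-7)*318 = 21*318 = 6678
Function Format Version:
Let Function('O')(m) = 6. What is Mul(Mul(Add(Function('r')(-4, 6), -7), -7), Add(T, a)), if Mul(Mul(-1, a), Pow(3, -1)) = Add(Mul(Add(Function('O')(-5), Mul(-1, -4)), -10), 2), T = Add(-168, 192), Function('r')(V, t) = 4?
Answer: 6678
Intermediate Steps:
T = 24
a = 294 (a = Mul(-3, Add(Mul(Add(6, Mul(-1, -4)), -10), 2)) = Mul(-3, Add(Mul(Add(6, 4), -10), 2)) = Mul(-3, Add(Mul(10, -10), 2)) = Mul(-3, Add(-100, 2)) = Mul(-3, -98) = 294)
Mul(Mul(Add(Function('r')(-4, 6), -7), -7), Add(T, a)) = Mul(Mul(Add(4, -7), -7), Add(24, 294)) = Mul(Mul(-3, -7), 318) = Mul(21, 318) = 6678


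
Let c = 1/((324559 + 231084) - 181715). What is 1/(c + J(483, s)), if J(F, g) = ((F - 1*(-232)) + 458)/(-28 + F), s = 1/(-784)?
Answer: 170137240/438617999 ≈ 0.38789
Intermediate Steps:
s = -1/784 ≈ -0.0012755
J(F, g) = (690 + F)/(-28 + F) (J(F, g) = ((F + 232) + 458)/(-28 + F) = ((232 + F) + 458)/(-28 + F) = (690 + F)/(-28 + F))
c = 1/373928 (c = 1/(555643 - 181715) = 1/373928 ≈ 2.6743e-6)
1/(c + J(483, s)) = 1/(1/373928 + (690 + 483)/(-28 + 483)) = 1/(1/373928 + 1173/455) = 1/(438617999/170137240) = 170137240/438617999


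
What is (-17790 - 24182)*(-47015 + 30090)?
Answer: 710376100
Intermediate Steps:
(-17790 - 24182)*(-47015 + 30090) = -41972*(-16925) = 710376100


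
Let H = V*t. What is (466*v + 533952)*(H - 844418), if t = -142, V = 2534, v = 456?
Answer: -898907018208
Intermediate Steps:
H = -359828 (H = 2534*(-142) = -359828)
(466*v + 533952)*(H - 844418) = (466*456 + 533952)*(-359828 - 844418) = (212496 + 533952)*(-1204246) = 746448*(-1204246) = -898907018208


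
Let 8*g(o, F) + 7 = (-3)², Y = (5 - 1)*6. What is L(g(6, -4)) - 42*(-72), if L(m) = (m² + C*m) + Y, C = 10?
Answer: 48809/16 ≈ 3050.6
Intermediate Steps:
Y = 24 (Y = 4*6 = 24)
g(o, F) = ¼ (g(o, F) = -7/8 + (⅛)*(-3)² = -7/8 + (⅛)*9 = -7/8 + 9/8 = ¼)
L(m) = 24 + m² + 10*m (L(m) = (m² + 10*m) + 24 = 24 + m² + 10*m)
L(g(6, -4)) - 42*(-72) = (24 + (¼)² + 10*(¼)) - 42*(-72) = (24 + 1/16 + 5/2) + 3024 = 425/16 + 3024 = 48809/16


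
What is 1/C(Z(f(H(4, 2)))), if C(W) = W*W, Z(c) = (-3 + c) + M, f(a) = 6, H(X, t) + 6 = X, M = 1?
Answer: 1/16 ≈ 0.062500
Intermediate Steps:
H(X, t) = -6 + X
Z(c) = -2 + c (Z(c) = (-3 + c) + 1 = -2 + c)
C(W) = W**2
1/C(Z(f(H(4, 2)))) = 1/((-2 + 6)**2) = 1/(4**2) = 1/16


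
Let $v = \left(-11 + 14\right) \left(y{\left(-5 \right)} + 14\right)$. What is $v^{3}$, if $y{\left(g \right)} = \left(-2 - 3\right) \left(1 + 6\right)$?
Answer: $-250047$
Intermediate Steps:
$y{\left(g \right)} = -35$ ($y{\left(g \right)} = \left(-5\right) 7 = -35$)
$v = -63$ ($v = \left(-11 + 14\right) \left(-35 + 14\right) = 3 \left(-21\right) = -63$)
$v^{3} = \left(-63\right)^{3} = -250047$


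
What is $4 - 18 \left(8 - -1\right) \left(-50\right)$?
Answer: $32400$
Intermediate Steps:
$4 - 18 \left(8 - -1\right) \left(-50\right) = 4 - 18 \left(8 + 1\right) \left(-50\right) = 4 \left(-18\right) 9 \left(-50\right) = 4 \left(\left(-162\right) \left(-50\right)\right) = 4 \cdot 8100 = 32400$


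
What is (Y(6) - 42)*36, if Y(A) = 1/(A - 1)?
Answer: -7524/5 ≈ -1504.8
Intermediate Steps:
Y(A) = 1/(-1 + A)
(Y(6) - 42)*36 = (1/(-1 + 6) - 42)*36 = (1/5 - 42)*36 = -209/5*36 = -7524/5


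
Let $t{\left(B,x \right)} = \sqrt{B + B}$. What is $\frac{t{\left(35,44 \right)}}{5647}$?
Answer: $\frac{\sqrt{70}}{5647} \approx 0.0014816$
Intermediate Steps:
$t{\left(B,x \right)} = \sqrt{2} \sqrt{B}$ ($t{\left(B,x \right)} = \sqrt{2 B} = \sqrt{2} \sqrt{B}$)
$\frac{t{\left(35,44 \right)}}{5647} = \frac{\sqrt{2} \sqrt{35}}{5647} = \sqrt{70} \cdot \frac{1}{5647} = \frac{\sqrt{70}}{5647}$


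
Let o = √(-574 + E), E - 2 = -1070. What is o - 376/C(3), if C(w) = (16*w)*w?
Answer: -47/18 + I*√1642 ≈ -2.6111 + 40.522*I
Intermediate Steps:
C(w) = 16*w²
E = -1068 (E = 2 - 1070 = -1068)
o = I*√1642 (o = √(-574 - 1068) = √(-1642) = I*√1642 ≈ 40.522*I)
o - 376/C(3) = I*√1642 - 376/(16*3²) = I*√1642 - 376/(16*9) = I*√1642 - 376/144 = I*√1642 - 376*1/144 = I*√1642 - 47/18 = -47/18 + I*√1642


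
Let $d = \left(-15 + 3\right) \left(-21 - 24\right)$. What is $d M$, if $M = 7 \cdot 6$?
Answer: $22680$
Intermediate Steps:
$d = 540$ ($d = \left(-12\right) \left(-45\right) = 540$)
$M = 42$
$d M = 540 \cdot 42 = 22680$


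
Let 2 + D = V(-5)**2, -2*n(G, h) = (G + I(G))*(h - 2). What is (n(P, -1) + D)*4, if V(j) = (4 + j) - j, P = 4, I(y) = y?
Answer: 104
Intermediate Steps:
V(j) = 4
n(G, h) = -G*(-2 + h) (n(G, h) = -(G + G)*(h - 2)/2 = -2*G*(-2 + h)/2 = -G*(-2 + h))
D = 14 (D = -2 + 4**2 = -2 + 16 = 14)
(n(P, -1) + D)*4 = (4*(2 - 1*(-1)) + 14)*4 = (4*(2 + 1) + 14)*4 = (4*3 + 14)*4 = (12 + 14)*4 = 26*4 = 104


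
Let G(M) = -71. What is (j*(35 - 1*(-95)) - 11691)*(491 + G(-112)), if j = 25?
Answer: -3545220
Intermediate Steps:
(j*(35 - 1*(-95)) - 11691)*(491 + G(-112)) = (25*(35 - 1*(-95)) - 11691)*(491 - 71) = (25*(35 + 95) - 11691)*420 = (25*130 - 11691)*420 = (3250 - 11691)*420 = -8441*420 = -3545220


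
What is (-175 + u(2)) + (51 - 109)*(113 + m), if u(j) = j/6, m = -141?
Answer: 4348/3 ≈ 1449.3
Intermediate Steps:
u(j) = j/6 (u(j) = j*(⅙) = j/6)
(-175 + u(2)) + (51 - 109)*(113 + m) = (-175 + (⅙)*2) + (51 - 109)*(113 - 141) = (-175 + ⅓) - 58*(-28) = -524/3 + 1624 = 4348/3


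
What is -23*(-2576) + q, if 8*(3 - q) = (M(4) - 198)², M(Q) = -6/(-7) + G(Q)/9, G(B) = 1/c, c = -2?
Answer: 6907977599/127008 ≈ 54390.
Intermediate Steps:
G(B) = -½ (G(B) = 1/(-2) = -½)
M(Q) = 101/126 (M(Q) = -6/(-7) - ½/9 = -6*(-⅐) - ½*⅑ = 6/7 - 1/18 = 101/126)
q = -616992385/127008 (q = 3 - (101/126 - 198)²/8 = 3 - (-24847/126)²/8 = 3 - ⅛*617373409/15876 = 3 - 617373409/127008 = -616992385/127008 ≈ -4857.9)
-23*(-2576) + q = -23*(-2576) - 616992385/127008 = 59248 - 616992385/127008 = 6907977599/127008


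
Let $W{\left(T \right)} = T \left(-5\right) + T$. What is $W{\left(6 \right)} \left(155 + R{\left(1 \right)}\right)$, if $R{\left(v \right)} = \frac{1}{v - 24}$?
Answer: $- \frac{85536}{23} \approx -3719.0$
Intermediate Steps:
$W{\left(T \right)} = - 4 T$ ($W{\left(T \right)} = - 5 T + T = - 4 T$)
$R{\left(v \right)} = \frac{1}{-24 + v}$ ($R{\left(v \right)} = \frac{1}{v - 24} = \frac{1}{-24 + v}$)
$W{\left(6 \right)} \left(155 + R{\left(1 \right)}\right) = \left(-4\right) 6 \left(155 + \frac{1}{-24 + 1}\right) = - 24 \left(155 + \frac{1}{-23}\right) = - 24 \left(155 - \frac{1}{23}\right) = \left(-24\right) \frac{3564}{23} = - \frac{85536}{23}$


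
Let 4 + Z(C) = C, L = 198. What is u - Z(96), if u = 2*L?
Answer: 304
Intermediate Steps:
u = 396 (u = 2*198 = 396)
Z(C) = -4 + C
u - Z(96) = 396 - (-4 + 96) = 396 - 1*92 = 396 - 92 = 304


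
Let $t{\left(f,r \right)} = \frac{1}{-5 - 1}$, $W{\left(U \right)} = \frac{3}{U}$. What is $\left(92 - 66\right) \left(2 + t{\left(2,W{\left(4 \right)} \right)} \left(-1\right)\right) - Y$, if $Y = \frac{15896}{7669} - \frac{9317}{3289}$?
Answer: $\frac{392750456}{6879093} \approx 57.093$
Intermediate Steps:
$t{\left(f,r \right)} = - \frac{1}{6}$ ($t{\left(f,r \right)} = \frac{1}{-6} = - \frac{1}{6}$)
$Y = - \frac{1742739}{2293031}$ ($Y = 15896 \cdot \frac{1}{7669} - \frac{847}{299} = \frac{15896}{7669} - \frac{847}{299} = - \frac{1742739}{2293031} \approx -0.76002$)
$\left(92 - 66\right) \left(2 + t{\left(2,W{\left(4 \right)} \right)} \left(-1\right)\right) - Y = \left(92 - 66\right) \left(2 - - \frac{1}{6}\right) - - \frac{1742739}{2293031} = 26 \left(2 + \frac{1}{6}\right) + \frac{1742739}{2293031} = 26 \cdot \frac{13}{6} + \frac{1742739}{2293031} = \frac{169}{3} + \frac{1742739}{2293031} = \frac{392750456}{6879093}$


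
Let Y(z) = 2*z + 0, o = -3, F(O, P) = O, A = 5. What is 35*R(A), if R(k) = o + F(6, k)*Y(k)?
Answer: 1995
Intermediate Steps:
Y(z) = 2*z
R(k) = -3 + 12*k (R(k) = -3 + 6*(2*k) = -3 + 12*k)
35*R(A) = 35*(-3 + 12*5) = 35*(-3 + 60) = 35*57 = 1995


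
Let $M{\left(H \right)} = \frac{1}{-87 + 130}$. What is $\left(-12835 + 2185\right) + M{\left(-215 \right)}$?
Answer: $- \frac{457949}{43} \approx -10650.0$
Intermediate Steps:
$M{\left(H \right)} = \frac{1}{43}$
$\left(-12835 + 2185\right) + M{\left(-215 \right)} = \left(-12835 + 2185\right) + \frac{1}{43} = -10650 + \frac{1}{43} = - \frac{457949}{43}$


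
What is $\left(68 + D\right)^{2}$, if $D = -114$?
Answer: $2116$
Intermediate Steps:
$\left(68 + D\right)^{2} = \left(68 - 114\right)^{2} = \left(-46\right)^{2} = 2116$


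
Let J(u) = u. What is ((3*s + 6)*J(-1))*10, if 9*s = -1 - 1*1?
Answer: -160/3 ≈ -53.333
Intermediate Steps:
s = -2/9 (s = (-1 - 1*1)/9 = (-1 - 1)/9 = (1/9)*(-2) = -2/9 ≈ -0.22222)
((3*s + 6)*J(-1))*10 = ((3*(-2/9) + 6)*(-1))*10 = ((-2/3 + 6)*(-1))*10 = ((16/3)*(-1))*10 = -16/3*10 = -160/3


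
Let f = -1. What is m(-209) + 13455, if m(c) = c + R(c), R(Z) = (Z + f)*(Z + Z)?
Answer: 101026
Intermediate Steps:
R(Z) = 2*Z*(-1 + Z) (R(Z) = (Z - 1)*(Z + Z) = (-1 + Z)*(2*Z) = 2*Z*(-1 + Z))
m(c) = c + 2*c*(-1 + c)
m(-209) + 13455 = -209*(-1 + 2*(-209)) + 13455 = -209*(-1 - 418) + 13455 = -209*(-419) + 13455 = 87571 + 13455 = 101026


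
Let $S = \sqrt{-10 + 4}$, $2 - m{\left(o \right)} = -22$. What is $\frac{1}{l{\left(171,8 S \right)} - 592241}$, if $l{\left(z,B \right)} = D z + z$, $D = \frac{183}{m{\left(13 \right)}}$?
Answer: $- \frac{8}{4726129} \approx -1.6927 \cdot 10^{-6}$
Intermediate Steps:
$m{\left(o \right)} = 24$ ($m{\left(o \right)} = 2 - -22 = 2 + 22 = 24$)
$S = i \sqrt{6}$ ($S = \sqrt{-6} = i \sqrt{6} \approx 2.4495 i$)
$D = \frac{61}{8}$ ($D = \frac{183}{24} = 183 \cdot \frac{1}{24} = \frac{61}{8} \approx 7.625$)
$l{\left(z,B \right)} = \frac{69 z}{8}$ ($l{\left(z,B \right)} = \frac{61 z}{8} + z = \frac{69 z}{8}$)
$\frac{1}{l{\left(171,8 S \right)} - 592241} = \frac{1}{\frac{69}{8} \cdot 171 - 592241} = \frac{1}{\frac{11799}{8} - 592241} = \frac{1}{- \frac{4726129}{8}} = - \frac{8}{4726129}$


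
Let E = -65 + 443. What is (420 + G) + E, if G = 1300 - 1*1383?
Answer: 715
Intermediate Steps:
G = -83 (G = 1300 - 1383 = -83)
E = 378
(420 + G) + E = (420 - 83) + 378 = 337 + 378 = 715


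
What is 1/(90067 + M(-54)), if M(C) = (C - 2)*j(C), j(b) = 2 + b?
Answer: 1/92979 ≈ 1.0755e-5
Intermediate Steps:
M(C) = (-2 + C)*(2 + C) (M(C) = (C - 2)*(2 + C) = (-2 + C)*(2 + C))
1/(90067 + M(-54)) = 1/(90067 + (-4 + (-54)²)) = 1/(90067 + (-4 + 2916)) = 1/(90067 + 2912) = 1/92979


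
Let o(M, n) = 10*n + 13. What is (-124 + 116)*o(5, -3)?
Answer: 136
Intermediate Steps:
o(M, n) = 13 + 10*n
(-124 + 116)*o(5, -3) = (-124 + 116)*(13 + 10*(-3)) = -8*(13 - 30) = -8*(-17) = 136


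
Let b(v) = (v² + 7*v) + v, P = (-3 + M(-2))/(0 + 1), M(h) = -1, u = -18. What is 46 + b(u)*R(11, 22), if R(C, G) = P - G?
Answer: -4634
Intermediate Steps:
P = -4 (P = (-3 - 1)/(0 + 1) = -4/1 = -4*1 = -4)
b(v) = v² + 8*v
R(C, G) = -4 - G
46 + b(u)*R(11, 22) = 46 + (-18*(8 - 18))*(-4 - 1*22) = 46 + (-18*(-10))*(-4 - 22) = 46 + 180*(-26) = 46 - 4680 = -4634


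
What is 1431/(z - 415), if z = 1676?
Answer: 1431/1261 ≈ 1.1348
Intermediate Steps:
1431/(z - 415) = 1431/(1676 - 415) = 1431/1261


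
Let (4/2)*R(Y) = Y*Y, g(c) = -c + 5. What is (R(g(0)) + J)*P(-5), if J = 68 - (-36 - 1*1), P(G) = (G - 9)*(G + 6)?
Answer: -1645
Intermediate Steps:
P(G) = (-9 + G)*(6 + G)
g(c) = 5 - c
R(Y) = Y²/2 (R(Y) = (Y*Y)/2 = Y²/2)
J = 105 (J = 68 - (-36 - 1) = 68 - 1*(-37) = 68 + 37 = 105)
(R(g(0)) + J)*P(-5) = ((5 - 1*0)²/2 + 105)*(-54 + (-5)² - 3*(-5)) = ((5 + 0)²/2 + 105)*(-54 + 25 + 15) = ((½)*5² + 105)*(-14) = ((½)*25 + 105)*(-14) = (25/2 + 105)*(-14) = (235/2)*(-14) = -1645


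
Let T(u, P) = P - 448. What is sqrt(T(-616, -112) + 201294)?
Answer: sqrt(200734) ≈ 448.03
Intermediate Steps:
T(u, P) = -448 + P
sqrt(T(-616, -112) + 201294) = sqrt((-448 - 112) + 201294) = sqrt(-560 + 201294) = sqrt(200734)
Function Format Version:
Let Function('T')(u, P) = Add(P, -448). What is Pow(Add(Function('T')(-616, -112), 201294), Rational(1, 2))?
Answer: Pow(200734, Rational(1, 2)) ≈ 448.03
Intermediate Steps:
Function('T')(u, P) = Add(-448, P)
Pow(Add(Function('T')(-616, -112), 201294), Rational(1, 2)) = Pow(Add(Add(-448, -112), 201294), Rational(1, 2)) = Pow(Add(-560, 201294), Rational(1, 2)) = Pow(200734, Rational(1, 2))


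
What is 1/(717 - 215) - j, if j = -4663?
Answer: 2340827/502 ≈ 4663.0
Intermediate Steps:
1/(717 - 215) - j = 1/(717 - 215) - 1*(-4663) = 1/502 + 4663 = 2340827/502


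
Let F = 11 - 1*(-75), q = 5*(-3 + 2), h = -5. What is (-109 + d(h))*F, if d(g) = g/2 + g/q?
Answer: -9503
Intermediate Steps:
q = -5 (q = 5*(-1) = -5)
d(g) = 3*g/10 (d(g) = g/2 + g/(-5) = g*(1/2) + g*(-1/5) = g/2 - g/5 = 3*g/10)
F = 86 (F = 11 + 75 = 86)
(-109 + d(h))*F = (-109 + (3/10)*(-5))*86 = (-109 - 3/2)*86 = -221/2*86 = -9503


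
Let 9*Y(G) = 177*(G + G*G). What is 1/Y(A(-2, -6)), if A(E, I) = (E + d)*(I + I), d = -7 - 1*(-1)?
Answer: 1/183136 ≈ 5.4604e-6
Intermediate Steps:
d = -6 (d = -7 + 1 = -6)
A(E, I) = 2*I*(-6 + E) (A(E, I) = (E - 6)*(I + I) = (-6 + E)*(2*I) = 2*I*(-6 + E))
Y(G) = 59*G/3 + 59*G²/3 (Y(G) = (177*(G + G*G))/9 = (177*(G + G²))/9 = (177*G + 177*G²)/9 = 59*G/3 + 59*G²/3)
1/Y(A(-2, -6)) = 1/(59*(2*(-6)*(-6 - 2))*(1 + 2*(-6)*(-6 - 2))/3) = 1/(59*(2*(-6)*(-8))*(1 + 2*(-6)*(-8))/3) = 1/((59/3)*96*(1 + 96)) = 1/((59/3)*96*97) = 1/183136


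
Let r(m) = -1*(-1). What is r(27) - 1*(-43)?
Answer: 44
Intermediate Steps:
r(m) = 1
r(27) - 1*(-43) = 1 - 1*(-43) = 1 + 43 = 44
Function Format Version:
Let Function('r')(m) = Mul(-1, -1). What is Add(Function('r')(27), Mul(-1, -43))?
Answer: 44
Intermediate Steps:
Function('r')(m) = 1
Add(Function('r')(27), Mul(-1, -43)) = Add(1, Mul(-1, -43)) = Add(1, 43) = 44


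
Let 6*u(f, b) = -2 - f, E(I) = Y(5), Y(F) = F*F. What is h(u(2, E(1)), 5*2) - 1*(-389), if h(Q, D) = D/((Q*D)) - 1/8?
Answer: 3099/8 ≈ 387.38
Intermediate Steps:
Y(F) = F²
E(I) = 25 (E(I) = 5² = 25)
u(f, b) = -⅓ - f/6 (u(f, b) = (-2 - f)/6 = -⅓ - f/6)
h(Q, D) = -⅛ + 1/Q (h(Q, D) = D/((D*Q)) - 1*⅛ = D*(1/(D*Q)) - ⅛ = 1/Q - ⅛ = -⅛ + 1/Q)
h(u(2, E(1)), 5*2) - 1*(-389) = (8 - (-⅓ - ⅙*2))/(8*(-⅓ - ⅙*2)) - 1*(-389) = (8 - (-⅓ - ⅓))/(8*(-⅓ - ⅓)) + 389 = (8 - 1*(-⅔))/(8*(-⅔)) + 389 = (⅛)*(-3/2)*(8 + ⅔) + 389 = (⅛)*(-3/2)*(26/3) + 389 = -13/8 + 389 = 3099/8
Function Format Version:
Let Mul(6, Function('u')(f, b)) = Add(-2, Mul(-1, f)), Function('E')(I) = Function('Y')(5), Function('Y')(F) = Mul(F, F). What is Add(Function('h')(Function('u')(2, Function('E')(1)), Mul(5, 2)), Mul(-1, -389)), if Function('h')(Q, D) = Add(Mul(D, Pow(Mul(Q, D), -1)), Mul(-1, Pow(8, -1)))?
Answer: Rational(3099, 8) ≈ 387.38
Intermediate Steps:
Function('Y')(F) = Pow(F, 2)
Function('E')(I) = 25 (Function('E')(I) = Pow(5, 2) = 25)
Function('u')(f, b) = Add(Rational(-1, 3), Mul(Rational(-1, 6), f)) (Function('u')(f, b) = Mul(Rational(1, 6), Add(-2, Mul(-1, f))) = Add(Rational(-1, 3), Mul(Rational(-1, 6), f)))
Function('h')(Q, D) = Add(Rational(-1, 8), Pow(Q, -1)) (Function('h')(Q, D) = Add(Mul(D, Pow(Mul(D, Q), -1)), Mul(-1, Rational(1, 8))) = Add(Mul(D, Mul(Pow(D, -1), Pow(Q, -1))), Rational(-1, 8)) = Add(Pow(Q, -1), Rational(-1, 8)) = Add(Rational(-1, 8), Pow(Q, -1)))
Add(Function('h')(Function('u')(2, Function('E')(1)), Mul(5, 2)), Mul(-1, -389)) = Add(Mul(Rational(1, 8), Pow(Add(Rational(-1, 3), Mul(Rational(-1, 6), 2)), -1), Add(8, Mul(-1, Add(Rational(-1, 3), Mul(Rational(-1, 6), 2))))), Mul(-1, -389)) = Add(Mul(Rational(1, 8), Pow(Add(Rational(-1, 3), Rational(-1, 3)), -1), Add(8, Mul(-1, Add(Rational(-1, 3), Rational(-1, 3))))), 389) = Add(Mul(Rational(1, 8), Pow(Rational(-2, 3), -1), Add(8, Mul(-1, Rational(-2, 3)))), 389) = Add(Mul(Rational(1, 8), Rational(-3, 2), Add(8, Rational(2, 3))), 389) = Add(Mul(Rational(1, 8), Rational(-3, 2), Rational(26, 3)), 389) = Add(Rational(-13, 8), 389) = Rational(3099, 8)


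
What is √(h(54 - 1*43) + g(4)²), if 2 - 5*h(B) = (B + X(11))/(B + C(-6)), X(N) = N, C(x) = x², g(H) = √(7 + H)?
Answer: √624395/235 ≈ 3.3625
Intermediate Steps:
h(B) = ⅖ - (11 + B)/(5*(36 + B)) (h(B) = ⅖ - (B + 11)/(5*(B + (-6)²)) = ⅖ - (11 + B)/(5*(B + 36)) = ⅖ - (11 + B)/(5*(36 + B)))
√(h(54 - 1*43) + g(4)²) = √((61 + (54 - 1*43))/(5*(36 + (54 - 1*43))) + (√(7 + 4))²) = √((61 + (54 - 43))/(5*(36 + (54 - 43))) + (√11)²) = √((61 + 11)/(5*(36 + 11)) + 11) = √((⅕)*72/47 + 11) = √((⅕)*(1/47)*72 + 11) = √(72/235 + 11) = √(2657/235) = √624395/235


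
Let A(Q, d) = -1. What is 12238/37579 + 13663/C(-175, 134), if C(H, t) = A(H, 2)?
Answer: -513429639/37579 ≈ -13663.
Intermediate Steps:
C(H, t) = -1
12238/37579 + 13663/C(-175, 134) = 12238/37579 + 13663/(-1) = 12238*(1/37579) + 13663*(-1) = 12238/37579 - 13663 = -513429639/37579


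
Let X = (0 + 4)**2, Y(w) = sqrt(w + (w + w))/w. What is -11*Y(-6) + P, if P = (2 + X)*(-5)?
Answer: -90 + 11*I*sqrt(2)/2 ≈ -90.0 + 7.7782*I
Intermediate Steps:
Y(w) = sqrt(3)/sqrt(w) (Y(w) = sqrt(w + 2*w)/w = sqrt(3*w)/w = (sqrt(3)*sqrt(w))/w = sqrt(3)/sqrt(w))
X = 16 (X = 4**2 = 16)
P = -90 (P = (2 + 16)*(-5) = 18*(-5) = -90)
-11*Y(-6) + P = -11*sqrt(3)/sqrt(-6) - 90 = -11*sqrt(3)*(-I*sqrt(6)/6) - 90 = -(-11)*I*sqrt(2)/2 - 90 = 11*I*sqrt(2)/2 - 90 = -90 + 11*I*sqrt(2)/2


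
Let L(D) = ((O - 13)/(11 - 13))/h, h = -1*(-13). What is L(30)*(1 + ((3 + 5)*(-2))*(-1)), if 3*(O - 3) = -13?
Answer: 731/78 ≈ 9.3718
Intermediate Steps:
O = -4/3 (O = 3 + (⅓)*(-13) = 3 - 13/3 = -4/3 ≈ -1.3333)
h = 13
L(D) = 43/78 (L(D) = ((-4/3 - 13)/(11 - 13))/13 = -43/3/(-2)*(1/13) = -43/3*(-½)*(1/13) = (43/6)*(1/13) = 43/78)
L(30)*(1 + ((3 + 5)*(-2))*(-1)) = 43*(1 + ((3 + 5)*(-2))*(-1))/78 = 43*(1 + (8*(-2))*(-1))/78 = 43*(1 - 16*(-1))/78 = 43*(1 + 16)/78 = (43/78)*17 = 731/78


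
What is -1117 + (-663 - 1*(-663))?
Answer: -1117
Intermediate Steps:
-1117 + (-663 - 1*(-663)) = -1117 + (-663 + 663) = -1117 + 0 = -1117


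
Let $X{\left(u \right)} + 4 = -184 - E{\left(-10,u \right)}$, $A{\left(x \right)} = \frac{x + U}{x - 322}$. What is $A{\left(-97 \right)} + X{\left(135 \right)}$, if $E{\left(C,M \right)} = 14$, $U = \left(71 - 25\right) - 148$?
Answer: $- \frac{84439}{419} \approx -201.53$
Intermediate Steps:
$U = -102$ ($U = 46 - 148 = -102$)
$A{\left(x \right)} = \frac{-102 + x}{-322 + x}$ ($A{\left(x \right)} = \frac{x - 102}{x - 322} = \frac{-102 + x}{-322 + x}$)
$X{\left(u \right)} = -202$ ($X{\left(u \right)} = -4 - 198 = -202$)
$A{\left(-97 \right)} + X{\left(135 \right)} = \frac{-102 - 97}{-322 - 97} - 202 = \frac{1}{-419} \left(-199\right) - 202 = \left(- \frac{1}{419}\right) \left(-199\right) - 202 = \frac{199}{419} - 202 = - \frac{84439}{419}$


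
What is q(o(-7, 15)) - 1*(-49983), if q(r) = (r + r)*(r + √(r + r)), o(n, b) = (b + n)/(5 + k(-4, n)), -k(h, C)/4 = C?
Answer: 54431615/1089 + 64*√33/1089 ≈ 49983.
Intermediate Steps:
k(h, C) = -4*C
o(n, b) = (b + n)/(5 - 4*n)
q(r) = 2*r*(r + √2*√r) (q(r) = (2*r)*(r + √(2*r)) = (2*r)*(r + √2*√r) = 2*r*(r + √2*√r))
q(o(-7, 15)) - 1*(-49983) = (2*((-1*15 - 1*(-7))/(-5 + 4*(-7)))² + 2*√2*((-1*15 - 1*(-7))/(-5 + 4*(-7)))^(3/2)) - 1*(-49983) = (2*((-15 + 7)/(-5 - 28))² + 2*√2*((-15 + 7)/(-5 - 28))^(3/2)) + 49983 = (2*(-8/(-33))² + 2*√2*(-8/(-33))^(3/2)) + 49983 = (2*(-1/33*(-8))² + 2*√2*(-1/33*(-8))^(3/2)) + 49983 = (2*(8/33)² + 2*√2*(8/33)^(3/2)) + 49983 = (2*(64/1089) + 2*√2*(16*√66/1089)) + 49983 = (128/1089 + 64*√33/1089) + 49983 = 54431615/1089 + 64*√33/1089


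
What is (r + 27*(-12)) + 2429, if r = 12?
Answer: 2117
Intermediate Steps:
(r + 27*(-12)) + 2429 = (12 + 27*(-12)) + 2429 = (12 - 324) + 2429 = -312 + 2429 = 2117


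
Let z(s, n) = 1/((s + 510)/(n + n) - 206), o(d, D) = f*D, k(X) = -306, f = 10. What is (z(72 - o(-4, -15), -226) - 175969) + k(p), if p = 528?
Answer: -4135587888/23461 ≈ -1.7628e+5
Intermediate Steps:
o(d, D) = 10*D
z(s, n) = 1/(-206 + (510 + s)/(2*n)) (z(s, n) = 1/((510 + s)/((2*n)) - 206) = 1/((510 + s)*(1/(2*n)) - 206) = 1/((510 + s)/(2*n) - 206) = 1/(-206 + (510 + s)/(2*n)))
(z(72 - o(-4, -15), -226) - 175969) + k(p) = (2*(-226)/(510 + (72 - 10*(-15)) - 412*(-226)) - 175969) - 306 = (2*(-226)/(510 + (72 - 1*(-150)) + 93112) - 175969) - 306 = (2*(-226)/(510 + (72 + 150) + 93112) - 175969) - 306 = (2*(-226)/(510 + 222 + 93112) - 175969) - 306 = (2*(-226)/93844 - 175969) - 306 = (2*(-226)*(1/93844) - 175969) - 306 = (-113/23461 - 175969) - 306 = -4128408822/23461 - 306 = -4135587888/23461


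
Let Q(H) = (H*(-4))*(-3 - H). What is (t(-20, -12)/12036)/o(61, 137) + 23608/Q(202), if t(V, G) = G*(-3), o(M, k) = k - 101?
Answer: 35538941/249205380 ≈ 0.14261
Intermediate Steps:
o(M, k) = -101 + k
t(V, G) = -3*G
Q(H) = -4*H*(-3 - H) (Q(H) = (-4*H)*(-3 - H) = -4*H*(-3 - H))
(t(-20, -12)/12036)/o(61, 137) + 23608/Q(202) = (-3*(-12)/12036)/(-101 + 137) + 23608/((4*202*(3 + 202))) = (36*(1/12036))/36 + 23608/((4*202*205)) = (3/1003)*(1/36) + 23608/165640 = 1/12036 + 23608*(1/165640) = 1/12036 + 2951/20705 = 35538941/249205380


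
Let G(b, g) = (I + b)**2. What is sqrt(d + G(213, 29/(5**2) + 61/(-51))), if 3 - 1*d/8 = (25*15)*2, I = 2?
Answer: sqrt(40249) ≈ 200.62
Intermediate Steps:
d = -5976 (d = 24 - 8*25*15*2 = 24 - 3000*2 = 24 - 8*750 = 24 - 6000 = -5976)
G(b, g) = (2 + b)**2
sqrt(d + G(213, 29/(5**2) + 61/(-51))) = sqrt(-5976 + (2 + 213)**2) = sqrt(-5976 + 215**2) = sqrt(-5976 + 46225) = sqrt(40249)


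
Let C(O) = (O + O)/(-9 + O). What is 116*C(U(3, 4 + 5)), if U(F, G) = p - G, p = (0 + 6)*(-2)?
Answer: 812/5 ≈ 162.40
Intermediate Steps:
p = -12 (p = 6*(-2) = -12)
U(F, G) = -12 - G
C(O) = 2*O/(-9 + O) (C(O) = (2*O)/(-9 + O) = 2*O/(-9 + O))
116*C(U(3, 4 + 5)) = 116*(2*(-12 - (4 + 5))/(-9 + (-12 - (4 + 5)))) = 116*(2*(-12 - 1*9)/(-9 + (-12 - 1*9))) = 116*(2*(-12 - 9)/(-9 + (-12 - 9))) = 116*(2*(-21)/(-9 - 21)) = 116*(2*(-21)/(-30)) = 116*(2*(-21)*(-1/30)) = 116*(7/5) = 812/5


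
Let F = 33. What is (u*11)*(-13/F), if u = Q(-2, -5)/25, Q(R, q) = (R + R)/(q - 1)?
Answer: -26/225 ≈ -0.11556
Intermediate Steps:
Q(R, q) = 2*R/(-1 + q) (Q(R, q) = (2*R)/(-1 + q) = 2*R/(-1 + q))
u = 2/75 (u = (2*(-2)/(-1 - 5))/25 = (2*(-2)/(-6))*(1/25) = (2*(-2)*(-⅙))*(1/25) = (⅔)*(1/25) = 2/75 ≈ 0.026667)
(u*11)*(-13/F) = ((2/75)*11)*(-13/33) = 22*(-13*1/33)/75 = (22/75)*(-13/33) = -26/225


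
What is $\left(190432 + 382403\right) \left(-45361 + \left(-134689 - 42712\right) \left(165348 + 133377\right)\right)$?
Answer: $-30356909120028810$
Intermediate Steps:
$\left(190432 + 382403\right) \left(-45361 + \left(-134689 - 42712\right) \left(165348 + 133377\right)\right) = 572835 \left(-45361 - 52994113725\right) = 572835 \left(-52994159086\right) = -30356909120028810$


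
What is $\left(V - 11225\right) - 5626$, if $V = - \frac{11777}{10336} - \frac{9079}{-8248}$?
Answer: $- \frac{179571678035}{10656416} \approx -16851.0$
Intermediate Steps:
$V = - \frac{412019}{10656416}$ ($V = \left(-11777\right) \frac{1}{10336} - - \frac{9079}{8248} = - \frac{11777}{10336} + \frac{9079}{8248} = - \frac{412019}{10656416} \approx -0.038664$)
$\left(V - 11225\right) - 5626 = \left(- \frac{412019}{10656416} - 11225\right) - 5626 = - \frac{119618681619}{10656416} - 5626 = - \frac{179571678035}{10656416}$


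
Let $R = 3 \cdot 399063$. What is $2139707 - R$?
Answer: $942518$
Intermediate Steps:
$R = 1197189$
$2139707 - R = 2139707 - 1197189 = 942518$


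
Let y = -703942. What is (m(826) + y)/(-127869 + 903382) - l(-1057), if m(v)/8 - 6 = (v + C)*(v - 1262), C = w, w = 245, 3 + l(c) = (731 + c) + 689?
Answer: -283624222/775513 ≈ -365.72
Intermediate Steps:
l(c) = 1417 + c (l(c) = -3 + ((731 + c) + 689) = -3 + (1420 + c) = 1417 + c)
C = 245
m(v) = 48 + 8*(-1262 + v)*(245 + v) (m(v) = 48 + 8*((v + 245)*(v - 1262)) = 48 + 8*((245 + v)*(-1262 + v)) = 48 + 8*((-1262 + v)*(245 + v)) = 48 + 8*(-1262 + v)*(245 + v))
(m(826) + y)/(-127869 + 903382) - l(-1057) = ((-2473472 - 8136*826 + 8*826**2) - 703942)/(-127869 + 903382) - (1417 - 1057) = ((-2473472 - 6720336 + 8*682276) - 703942)/775513 - 1*360 = ((-2473472 - 6720336 + 5458208) - 703942)*(1/775513) - 360 = (-3735600 - 703942)*(1/775513) - 360 = -4439542*1/775513 - 360 = -4439542/775513 - 360 = -283624222/775513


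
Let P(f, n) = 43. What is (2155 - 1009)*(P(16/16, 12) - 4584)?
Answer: -5203986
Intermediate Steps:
(2155 - 1009)*(P(16/16, 12) - 4584) = (2155 - 1009)*(43 - 4584) = 1146*(-4541) = -5203986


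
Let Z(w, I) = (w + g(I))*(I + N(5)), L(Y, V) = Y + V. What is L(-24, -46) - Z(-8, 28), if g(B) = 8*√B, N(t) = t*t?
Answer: 354 - 848*√7 ≈ -1889.6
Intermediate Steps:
N(t) = t²
L(Y, V) = V + Y
Z(w, I) = (25 + I)*(w + 8*√I) (Z(w, I) = (w + 8*√I)*(I + 5²) = (w + 8*√I)*(I + 25) = (w + 8*√I)*(25 + I) = (25 + I)*(w + 8*√I))
L(-24, -46) - Z(-8, 28) = (-46 - 24) - (8*28^(3/2) + 25*(-8) + 200*√28 + 28*(-8)) = -70 - (8*(56*√7) - 200 + 200*(2*√7) - 224) = -70 - (448*√7 - 200 + 400*√7 - 224) = -70 - (-424 + 848*√7) = -70 + (424 - 848*√7) = 354 - 848*√7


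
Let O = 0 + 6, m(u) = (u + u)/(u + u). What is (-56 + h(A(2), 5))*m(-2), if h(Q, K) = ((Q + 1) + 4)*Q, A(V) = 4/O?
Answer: -470/9 ≈ -52.222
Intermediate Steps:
m(u) = 1 (m(u) = (2*u)/((2*u)) = (2*u)*(1/(2*u)) = 1)
O = 6
A(V) = ⅔ (A(V) = 4/6 = 4*(⅙) = ⅔)
h(Q, K) = Q*(5 + Q) (h(Q, K) = ((1 + Q) + 4)*Q = (5 + Q)*Q = Q*(5 + Q))
(-56 + h(A(2), 5))*m(-2) = (-56 + 2*(5 + ⅔)/3)*1 = (-56 + (⅔)*(17/3))*1 = (-56 + 34/9)*1 = -470/9*1 = -470/9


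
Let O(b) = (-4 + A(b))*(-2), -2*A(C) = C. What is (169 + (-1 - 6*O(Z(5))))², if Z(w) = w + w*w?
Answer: 3600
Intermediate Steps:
Z(w) = w + w²
A(C) = -C/2
O(b) = 8 + b (O(b) = (-4 - b/2)*(-2) = 8 + b)
(169 + (-1 - 6*O(Z(5))))² = (169 + (-1 - 6*(8 + 5*(1 + 5))))² = (169 + (-1 - 6*(8 + 5*6)))² = (169 + (-1 - 6*(8 + 30)))² = (169 + (-1 - 6*38))² = (169 + (-1 - 228))² = (169 - 229)² = (-60)² = 3600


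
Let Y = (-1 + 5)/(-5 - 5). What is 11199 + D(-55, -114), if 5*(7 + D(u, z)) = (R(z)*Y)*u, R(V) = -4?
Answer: 55872/5 ≈ 11174.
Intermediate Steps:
Y = -2/5 (Y = 4/(-10) = 4*(-1/10) = -2/5 ≈ -0.40000)
D(u, z) = -7 + 8*u/25 (D(u, z) = -7 + ((-4*(-2/5))*u)/5 = -7 + (8*u/5)/5 = -7 + 8*u/25)
11199 + D(-55, -114) = 11199 + (-7 + (8/25)*(-55)) = 11199 + (-7 - 88/5) = 11199 - 123/5 = 55872/5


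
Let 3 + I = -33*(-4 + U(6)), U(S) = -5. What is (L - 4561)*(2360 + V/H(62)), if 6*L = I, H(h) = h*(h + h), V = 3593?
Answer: -10235061972/961 ≈ -1.0650e+7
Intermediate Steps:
I = 294 (I = -3 - 33*(-4 - 5) = -3 - 33*(-9) = -3 + 297 = 294)
H(h) = 2*h**2 (H(h) = h*(2*h) = 2*h**2)
L = 49 (L = (1/6)*294 = 49)
(L - 4561)*(2360 + V/H(62)) = (49 - 4561)*(2360 + 3593/((2*62**2))) = -4512*(2360 + 3593/((2*3844))) = -4512*(2360 + 3593/7688) = -4512*18147273/7688 = -10235061972/961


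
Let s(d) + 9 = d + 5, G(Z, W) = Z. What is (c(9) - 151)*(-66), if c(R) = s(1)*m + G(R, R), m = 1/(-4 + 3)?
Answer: 9174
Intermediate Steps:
m = -1 (m = 1/(-1) = -1)
s(d) = -4 + d (s(d) = -9 + (d + 5) = -9 + (5 + d) = -4 + d)
c(R) = 3 + R (c(R) = (-4 + 1)*(-1) + R = -3*(-1) + R = 3 + R)
(c(9) - 151)*(-66) = ((3 + 9) - 151)*(-66) = (12 - 151)*(-66) = -139*(-66) = 9174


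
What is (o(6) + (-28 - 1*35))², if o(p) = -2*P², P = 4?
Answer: 9025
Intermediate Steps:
o(p) = -32 (o(p) = -2*4² = -2*16 = -32)
(o(6) + (-28 - 1*35))² = (-32 + (-28 - 1*35))² = (-32 + (-28 - 35))² = (-32 - 63)² = (-95)² = 9025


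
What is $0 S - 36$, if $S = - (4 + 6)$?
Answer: $-36$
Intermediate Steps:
$S = -10$ ($S = \left(-1\right) 10 = -10$)
$0 S - 36 = 0 \left(-10\right) - 36 = 0 - 36 = -36$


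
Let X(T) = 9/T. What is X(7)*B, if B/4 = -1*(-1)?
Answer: 36/7 ≈ 5.1429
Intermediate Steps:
B = 4 (B = 4*(-1*(-1)) = 4*1 = 4)
X(7)*B = (9/7)*4 = 36/7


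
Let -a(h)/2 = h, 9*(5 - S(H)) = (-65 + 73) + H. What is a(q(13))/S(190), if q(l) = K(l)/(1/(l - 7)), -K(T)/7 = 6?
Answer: -504/17 ≈ -29.647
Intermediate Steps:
K(T) = -42 (K(T) = -7*6 = -42)
q(l) = 294 - 42*l (q(l) = -(-294 + 42*l) = -42*(-7 + l) = 294 - 42*l)
S(H) = 37/9 - H/9 (S(H) = 5 - ((-65 + 73) + H)/9 = 5 - (8 + H)/9 = 5 + (-8/9 - H/9) = 37/9 - H/9)
a(h) = -2*h
a(q(13))/S(190) = (-2*(294 - 42*13))/(37/9 - ⅑*190) = (-2*(294 - 546))/(37/9 - 190/9) = -2*(-252)/(-17) = 504*(-1/17) = -504/17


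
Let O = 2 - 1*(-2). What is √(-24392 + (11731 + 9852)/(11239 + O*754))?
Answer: I*√4956269304135/14255 ≈ 156.17*I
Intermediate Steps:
O = 4 (O = 2 + 2 = 4)
√(-24392 + (11731 + 9852)/(11239 + O*754)) = √(-24392 + (11731 + 9852)/(11239 + 4*754)) = √(-24392 + 21583/(11239 + 3016)) = √(-24392 + 21583/14255) = √(-347686377/14255) = I*√4956269304135/14255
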